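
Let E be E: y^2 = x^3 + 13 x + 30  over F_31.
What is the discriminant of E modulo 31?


4 a^3 + 27 b^2 = 4*13^3 + 27*30^2 = 8788 + 24300 = 33088
Delta = -16 * (33088) = -529408
Delta mod 31 = 10

Delta = 10 (mod 31)


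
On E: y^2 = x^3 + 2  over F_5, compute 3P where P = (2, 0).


k = 3 = 11_2 (binary, LSB first: 11)
Double-and-add from P = (2, 0):
  bit 0 = 1: acc = O + (2, 0) = (2, 0)
  bit 1 = 1: acc = (2, 0) + O = (2, 0)

3P = (2, 0)


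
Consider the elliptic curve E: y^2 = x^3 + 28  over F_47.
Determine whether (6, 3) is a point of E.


Check whether y^2 = x^3 + 0 x + 28 (mod 47) for (x, y) = (6, 3).
LHS: y^2 = 3^2 mod 47 = 9
RHS: x^3 + 0 x + 28 = 6^3 + 0*6 + 28 mod 47 = 9
LHS = RHS

Yes, on the curve


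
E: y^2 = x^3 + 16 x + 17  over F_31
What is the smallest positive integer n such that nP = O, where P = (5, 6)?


Compute successive multiples of P until we hit O:
  1P = (5, 6)
  2P = (15, 6)
  3P = (11, 25)
  4P = (19, 22)
  5P = (14, 28)
  6P = (13, 2)
  7P = (21, 2)
  8P = (7, 10)
  ... (continuing to 28P)
  28P = O

ord(P) = 28


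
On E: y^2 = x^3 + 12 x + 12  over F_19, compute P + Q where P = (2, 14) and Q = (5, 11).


P != Q, so use the chord formula.
s = (y2 - y1) / (x2 - x1) = (16) / (3) mod 19 = 18
x3 = s^2 - x1 - x2 mod 19 = 18^2 - 2 - 5 = 13
y3 = s (x1 - x3) - y1 mod 19 = 18 * (2 - 13) - 14 = 16

P + Q = (13, 16)


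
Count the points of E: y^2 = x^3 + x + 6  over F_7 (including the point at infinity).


For each x in F_7, count y with y^2 = x^3 + 1 x + 6 mod 7:
  x = 1: RHS = 1, y in [1, 6]  -> 2 point(s)
  x = 2: RHS = 2, y in [3, 4]  -> 2 point(s)
  x = 3: RHS = 1, y in [1, 6]  -> 2 point(s)
  x = 4: RHS = 4, y in [2, 5]  -> 2 point(s)
  x = 6: RHS = 4, y in [2, 5]  -> 2 point(s)
Affine points: 10. Add the point at infinity: total = 11.

#E(F_7) = 11


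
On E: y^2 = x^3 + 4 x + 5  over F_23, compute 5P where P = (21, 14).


k = 5 = 101_2 (binary, LSB first: 101)
Double-and-add from P = (21, 14):
  bit 0 = 1: acc = O + (21, 14) = (21, 14)
  bit 1 = 0: acc unchanged = (21, 14)
  bit 2 = 1: acc = (21, 14) + (15, 6) = (22, 0)

5P = (22, 0)


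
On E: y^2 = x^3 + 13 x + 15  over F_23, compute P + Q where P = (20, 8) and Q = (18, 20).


P != Q, so use the chord formula.
s = (y2 - y1) / (x2 - x1) = (12) / (21) mod 23 = 17
x3 = s^2 - x1 - x2 mod 23 = 17^2 - 20 - 18 = 21
y3 = s (x1 - x3) - y1 mod 23 = 17 * (20 - 21) - 8 = 21

P + Q = (21, 21)


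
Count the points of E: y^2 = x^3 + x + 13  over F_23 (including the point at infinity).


For each x in F_23, count y with y^2 = x^3 + 1 x + 13 mod 23:
  x = 0: RHS = 13, y in [6, 17]  -> 2 point(s)
  x = 2: RHS = 0, y in [0]  -> 1 point(s)
  x = 4: RHS = 12, y in [9, 14]  -> 2 point(s)
  x = 7: RHS = 18, y in [8, 15]  -> 2 point(s)
  x = 8: RHS = 4, y in [2, 21]  -> 2 point(s)
  x = 16: RHS = 8, y in [10, 13]  -> 2 point(s)
  x = 20: RHS = 6, y in [11, 12]  -> 2 point(s)
  x = 21: RHS = 3, y in [7, 16]  -> 2 point(s)
Affine points: 15. Add the point at infinity: total = 16.

#E(F_23) = 16


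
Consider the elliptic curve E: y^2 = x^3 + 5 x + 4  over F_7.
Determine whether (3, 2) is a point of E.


Check whether y^2 = x^3 + 5 x + 4 (mod 7) for (x, y) = (3, 2).
LHS: y^2 = 2^2 mod 7 = 4
RHS: x^3 + 5 x + 4 = 3^3 + 5*3 + 4 mod 7 = 4
LHS = RHS

Yes, on the curve


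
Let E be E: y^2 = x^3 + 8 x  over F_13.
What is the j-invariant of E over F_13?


Delta = -16(4 a^3 + 27 b^2) mod 13 = 5
-1728 * (4 a)^3 = -1728 * (4*8)^3 mod 13 = 8
j = 8 * 5^(-1) mod 13 = 12

j = 12 (mod 13)


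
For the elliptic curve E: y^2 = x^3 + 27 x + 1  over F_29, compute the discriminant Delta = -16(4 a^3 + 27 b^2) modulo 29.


4 a^3 + 27 b^2 = 4*27^3 + 27*1^2 = 78732 + 27 = 78759
Delta = -16 * (78759) = -1260144
Delta mod 29 = 22

Delta = 22 (mod 29)


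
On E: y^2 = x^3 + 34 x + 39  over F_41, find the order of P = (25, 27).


Compute successive multiples of P until we hit O:
  1P = (25, 27)
  2P = (23, 27)
  3P = (34, 14)
  4P = (18, 13)
  5P = (2, 19)
  6P = (39, 2)
  7P = (26, 7)
  8P = (21, 16)
  ... (continuing to 48P)
  48P = O

ord(P) = 48


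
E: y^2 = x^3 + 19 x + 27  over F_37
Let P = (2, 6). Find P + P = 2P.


Doubling: s = (3 x1^2 + a) / (2 y1)
s = (3*2^2 + 19) / (2*6) mod 37 = 18
x3 = s^2 - 2 x1 mod 37 = 18^2 - 2*2 = 24
y3 = s (x1 - x3) - y1 mod 37 = 18 * (2 - 24) - 6 = 5

2P = (24, 5)


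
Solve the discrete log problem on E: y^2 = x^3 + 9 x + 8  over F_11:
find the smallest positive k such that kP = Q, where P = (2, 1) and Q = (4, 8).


Enumerate multiples of P until we hit Q = (4, 8):
  1P = (2, 1)
  2P = (10, 3)
  3P = (8, 3)
  4P = (6, 5)
  5P = (4, 8)
Match found at i = 5.

k = 5


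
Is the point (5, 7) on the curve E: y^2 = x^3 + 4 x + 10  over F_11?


Check whether y^2 = x^3 + 4 x + 10 (mod 11) for (x, y) = (5, 7).
LHS: y^2 = 7^2 mod 11 = 5
RHS: x^3 + 4 x + 10 = 5^3 + 4*5 + 10 mod 11 = 1
LHS != RHS

No, not on the curve


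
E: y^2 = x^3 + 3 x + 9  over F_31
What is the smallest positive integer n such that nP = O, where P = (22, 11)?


Compute successive multiples of P until we hit O:
  1P = (22, 11)
  2P = (28, 29)
  3P = (21, 23)
  4P = (8, 7)
  5P = (15, 22)
  6P = (30, 6)
  7P = (7, 30)
  8P = (20, 3)
  ... (continuing to 32P)
  32P = O

ord(P) = 32


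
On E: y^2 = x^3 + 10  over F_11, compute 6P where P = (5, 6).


k = 6 = 110_2 (binary, LSB first: 011)
Double-and-add from P = (5, 6):
  bit 0 = 0: acc unchanged = O
  bit 1 = 1: acc = O + (5, 5) = (5, 5)
  bit 2 = 1: acc = (5, 5) + (5, 6) = O

6P = O


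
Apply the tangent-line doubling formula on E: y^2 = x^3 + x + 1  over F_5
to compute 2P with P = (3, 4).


Doubling: s = (3 x1^2 + a) / (2 y1)
s = (3*3^2 + 1) / (2*4) mod 5 = 1
x3 = s^2 - 2 x1 mod 5 = 1^2 - 2*3 = 0
y3 = s (x1 - x3) - y1 mod 5 = 1 * (3 - 0) - 4 = 4

2P = (0, 4)


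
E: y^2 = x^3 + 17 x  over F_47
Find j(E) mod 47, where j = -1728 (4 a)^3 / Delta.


Delta = -16(4 a^3 + 27 b^2) mod 47 = 45
-1728 * (4 a)^3 = -1728 * (4*17)^3 mod 47 = 22
j = 22 * 45^(-1) mod 47 = 36

j = 36 (mod 47)


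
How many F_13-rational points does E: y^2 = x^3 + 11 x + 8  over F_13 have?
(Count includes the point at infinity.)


For each x in F_13, count y with y^2 = x^3 + 11 x + 8 mod 13:
  x = 2: RHS = 12, y in [5, 8]  -> 2 point(s)
  x = 3: RHS = 3, y in [4, 9]  -> 2 point(s)
  x = 4: RHS = 12, y in [5, 8]  -> 2 point(s)
  x = 6: RHS = 4, y in [2, 11]  -> 2 point(s)
  x = 7: RHS = 12, y in [5, 8]  -> 2 point(s)
  x = 8: RHS = 10, y in [6, 7]  -> 2 point(s)
  x = 9: RHS = 4, y in [2, 11]  -> 2 point(s)
  x = 10: RHS = 0, y in [0]  -> 1 point(s)
  x = 11: RHS = 4, y in [2, 11]  -> 2 point(s)
  x = 12: RHS = 9, y in [3, 10]  -> 2 point(s)
Affine points: 19. Add the point at infinity: total = 20.

#E(F_13) = 20


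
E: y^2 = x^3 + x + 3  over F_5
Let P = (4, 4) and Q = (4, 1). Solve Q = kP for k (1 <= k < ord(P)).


Enumerate multiples of P until we hit Q = (4, 1):
  1P = (4, 4)
  2P = (1, 0)
  3P = (4, 1)
Match found at i = 3.

k = 3


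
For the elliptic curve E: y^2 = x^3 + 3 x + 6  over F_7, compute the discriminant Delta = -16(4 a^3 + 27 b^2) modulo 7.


4 a^3 + 27 b^2 = 4*3^3 + 27*6^2 = 108 + 972 = 1080
Delta = -16 * (1080) = -17280
Delta mod 7 = 3

Delta = 3 (mod 7)


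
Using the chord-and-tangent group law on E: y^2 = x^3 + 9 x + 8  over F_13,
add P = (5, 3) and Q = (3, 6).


P != Q, so use the chord formula.
s = (y2 - y1) / (x2 - x1) = (3) / (11) mod 13 = 5
x3 = s^2 - x1 - x2 mod 13 = 5^2 - 5 - 3 = 4
y3 = s (x1 - x3) - y1 mod 13 = 5 * (5 - 4) - 3 = 2

P + Q = (4, 2)


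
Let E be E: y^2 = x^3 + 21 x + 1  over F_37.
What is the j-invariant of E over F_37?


Delta = -16(4 a^3 + 27 b^2) mod 37 = 11
-1728 * (4 a)^3 = -1728 * (4*21)^3 mod 37 = 11
j = 11 * 11^(-1) mod 37 = 1

j = 1 (mod 37)


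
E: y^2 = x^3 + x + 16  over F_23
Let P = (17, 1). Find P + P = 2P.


Doubling: s = (3 x1^2 + a) / (2 y1)
s = (3*17^2 + 1) / (2*1) mod 23 = 20
x3 = s^2 - 2 x1 mod 23 = 20^2 - 2*17 = 21
y3 = s (x1 - x3) - y1 mod 23 = 20 * (17 - 21) - 1 = 11

2P = (21, 11)


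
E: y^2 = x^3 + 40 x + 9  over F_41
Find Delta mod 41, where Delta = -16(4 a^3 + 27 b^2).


4 a^3 + 27 b^2 = 4*40^3 + 27*9^2 = 256000 + 2187 = 258187
Delta = -16 * (258187) = -4130992
Delta mod 41 = 4

Delta = 4 (mod 41)


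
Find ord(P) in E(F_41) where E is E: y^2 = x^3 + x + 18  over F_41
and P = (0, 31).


Compute successive multiples of P until we hit O:
  1P = (0, 31)
  2P = (4, 2)
  3P = (5, 36)
  4P = (37, 14)
  5P = (40, 4)
  6P = (33, 21)
  7P = (7, 32)
  8P = (29, 0)
  ... (continuing to 16P)
  16P = O

ord(P) = 16


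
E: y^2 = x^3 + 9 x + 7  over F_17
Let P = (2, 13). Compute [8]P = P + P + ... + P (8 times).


k = 8 = 1000_2 (binary, LSB first: 0001)
Double-and-add from P = (2, 13):
  bit 0 = 0: acc unchanged = O
  bit 1 = 0: acc unchanged = O
  bit 2 = 0: acc unchanged = O
  bit 3 = 1: acc = O + (2, 4) = (2, 4)

8P = (2, 4)


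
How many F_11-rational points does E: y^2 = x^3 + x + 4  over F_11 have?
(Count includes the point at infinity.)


For each x in F_11, count y with y^2 = x^3 + 1 x + 4 mod 11:
  x = 0: RHS = 4, y in [2, 9]  -> 2 point(s)
  x = 2: RHS = 3, y in [5, 6]  -> 2 point(s)
  x = 3: RHS = 1, y in [1, 10]  -> 2 point(s)
  x = 9: RHS = 5, y in [4, 7]  -> 2 point(s)
Affine points: 8. Add the point at infinity: total = 9.

#E(F_11) = 9


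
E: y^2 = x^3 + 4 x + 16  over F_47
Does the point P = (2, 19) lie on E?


Check whether y^2 = x^3 + 4 x + 16 (mod 47) for (x, y) = (2, 19).
LHS: y^2 = 19^2 mod 47 = 32
RHS: x^3 + 4 x + 16 = 2^3 + 4*2 + 16 mod 47 = 32
LHS = RHS

Yes, on the curve


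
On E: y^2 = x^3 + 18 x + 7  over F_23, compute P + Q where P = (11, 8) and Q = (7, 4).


P != Q, so use the chord formula.
s = (y2 - y1) / (x2 - x1) = (19) / (19) mod 23 = 1
x3 = s^2 - x1 - x2 mod 23 = 1^2 - 11 - 7 = 6
y3 = s (x1 - x3) - y1 mod 23 = 1 * (11 - 6) - 8 = 20

P + Q = (6, 20)


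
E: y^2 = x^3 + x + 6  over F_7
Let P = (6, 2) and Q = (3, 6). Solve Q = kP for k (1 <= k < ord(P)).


Enumerate multiples of P until we hit Q = (3, 6):
  1P = (6, 2)
  2P = (3, 1)
  3P = (2, 4)
  4P = (1, 6)
  5P = (4, 2)
  6P = (4, 5)
  7P = (1, 1)
  8P = (2, 3)
  9P = (3, 6)
Match found at i = 9.

k = 9


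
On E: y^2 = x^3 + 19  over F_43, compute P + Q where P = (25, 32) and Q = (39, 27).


P != Q, so use the chord formula.
s = (y2 - y1) / (x2 - x1) = (38) / (14) mod 43 = 15
x3 = s^2 - x1 - x2 mod 43 = 15^2 - 25 - 39 = 32
y3 = s (x1 - x3) - y1 mod 43 = 15 * (25 - 32) - 32 = 35

P + Q = (32, 35)


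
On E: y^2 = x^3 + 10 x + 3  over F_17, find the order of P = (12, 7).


Compute successive multiples of P until we hit O:
  1P = (12, 7)
  2P = (10, 10)
  3P = (10, 7)
  4P = (12, 10)
  5P = O

ord(P) = 5


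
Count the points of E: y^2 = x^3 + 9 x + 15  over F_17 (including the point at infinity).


For each x in F_17, count y with y^2 = x^3 + 9 x + 15 mod 17:
  x = 0: RHS = 15, y in [7, 10]  -> 2 point(s)
  x = 1: RHS = 8, y in [5, 12]  -> 2 point(s)
  x = 3: RHS = 1, y in [1, 16]  -> 2 point(s)
  x = 4: RHS = 13, y in [8, 9]  -> 2 point(s)
  x = 5: RHS = 15, y in [7, 10]  -> 2 point(s)
  x = 6: RHS = 13, y in [8, 9]  -> 2 point(s)
  x = 7: RHS = 13, y in [8, 9]  -> 2 point(s)
  x = 8: RHS = 4, y in [2, 15]  -> 2 point(s)
  x = 9: RHS = 9, y in [3, 14]  -> 2 point(s)
  x = 10: RHS = 0, y in [0]  -> 1 point(s)
  x = 11: RHS = 0, y in [0]  -> 1 point(s)
  x = 12: RHS = 15, y in [7, 10]  -> 2 point(s)
  x = 13: RHS = 0, y in [0]  -> 1 point(s)
Affine points: 23. Add the point at infinity: total = 24.

#E(F_17) = 24


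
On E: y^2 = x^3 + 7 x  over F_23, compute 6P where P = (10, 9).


k = 6 = 110_2 (binary, LSB first: 011)
Double-and-add from P = (10, 9):
  bit 0 = 0: acc unchanged = O
  bit 1 = 1: acc = O + (12, 8) = (12, 8)
  bit 2 = 1: acc = (12, 8) + (8, 4) = (4, 0)

6P = (4, 0)


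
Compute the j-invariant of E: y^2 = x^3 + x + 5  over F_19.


Delta = -16(4 a^3 + 27 b^2) mod 19 = 4
-1728 * (4 a)^3 = -1728 * (4*1)^3 mod 19 = 7
j = 7 * 4^(-1) mod 19 = 16

j = 16 (mod 19)


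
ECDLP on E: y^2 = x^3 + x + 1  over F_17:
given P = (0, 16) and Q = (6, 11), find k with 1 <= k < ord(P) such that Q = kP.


Enumerate multiples of P until we hit Q = (6, 11):
  1P = (0, 16)
  2P = (13, 16)
  3P = (4, 1)
  4P = (9, 5)
  5P = (16, 13)
  6P = (10, 5)
  7P = (6, 11)
Match found at i = 7.

k = 7


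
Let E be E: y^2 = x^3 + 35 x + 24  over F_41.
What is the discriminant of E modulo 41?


4 a^3 + 27 b^2 = 4*35^3 + 27*24^2 = 171500 + 15552 = 187052
Delta = -16 * (187052) = -2992832
Delta mod 41 = 4

Delta = 4 (mod 41)


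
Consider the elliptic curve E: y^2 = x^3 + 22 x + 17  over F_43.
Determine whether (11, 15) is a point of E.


Check whether y^2 = x^3 + 22 x + 17 (mod 43) for (x, y) = (11, 15).
LHS: y^2 = 15^2 mod 43 = 10
RHS: x^3 + 22 x + 17 = 11^3 + 22*11 + 17 mod 43 = 42
LHS != RHS

No, not on the curve


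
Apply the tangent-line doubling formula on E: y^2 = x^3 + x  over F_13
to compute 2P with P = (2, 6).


Doubling: s = (3 x1^2 + a) / (2 y1)
s = (3*2^2 + 1) / (2*6) mod 13 = 0
x3 = s^2 - 2 x1 mod 13 = 0^2 - 2*2 = 9
y3 = s (x1 - x3) - y1 mod 13 = 0 * (2 - 9) - 6 = 7

2P = (9, 7)


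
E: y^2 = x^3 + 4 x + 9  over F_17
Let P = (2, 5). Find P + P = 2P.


Doubling: s = (3 x1^2 + a) / (2 y1)
s = (3*2^2 + 4) / (2*5) mod 17 = 5
x3 = s^2 - 2 x1 mod 17 = 5^2 - 2*2 = 4
y3 = s (x1 - x3) - y1 mod 17 = 5 * (2 - 4) - 5 = 2

2P = (4, 2)


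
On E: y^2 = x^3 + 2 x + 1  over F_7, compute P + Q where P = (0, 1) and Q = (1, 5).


P != Q, so use the chord formula.
s = (y2 - y1) / (x2 - x1) = (4) / (1) mod 7 = 4
x3 = s^2 - x1 - x2 mod 7 = 4^2 - 0 - 1 = 1
y3 = s (x1 - x3) - y1 mod 7 = 4 * (0 - 1) - 1 = 2

P + Q = (1, 2)


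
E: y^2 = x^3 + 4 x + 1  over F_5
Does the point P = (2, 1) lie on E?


Check whether y^2 = x^3 + 4 x + 1 (mod 5) for (x, y) = (2, 1).
LHS: y^2 = 1^2 mod 5 = 1
RHS: x^3 + 4 x + 1 = 2^3 + 4*2 + 1 mod 5 = 2
LHS != RHS

No, not on the curve


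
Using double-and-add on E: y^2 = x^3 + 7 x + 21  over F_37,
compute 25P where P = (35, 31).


k = 25 = 11001_2 (binary, LSB first: 10011)
Double-and-add from P = (35, 31):
  bit 0 = 1: acc = O + (35, 31) = (35, 31)
  bit 1 = 0: acc unchanged = (35, 31)
  bit 2 = 0: acc unchanged = (35, 31)
  bit 3 = 1: acc = (35, 31) + (8, 21) = (32, 3)
  bit 4 = 1: acc = (32, 3) + (17, 13) = (9, 31)

25P = (9, 31)


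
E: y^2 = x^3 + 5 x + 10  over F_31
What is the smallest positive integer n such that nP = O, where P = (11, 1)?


Compute successive multiples of P until we hit O:
  1P = (11, 1)
  2P = (13, 3)
  3P = (8, 2)
  4P = (19, 12)
  5P = (15, 9)
  6P = (9, 3)
  7P = (12, 0)
  8P = (9, 28)
  ... (continuing to 14P)
  14P = O

ord(P) = 14


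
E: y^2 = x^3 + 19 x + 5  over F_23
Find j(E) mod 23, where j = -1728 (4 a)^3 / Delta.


Delta = -16(4 a^3 + 27 b^2) mod 23 = 12
-1728 * (4 a)^3 = -1728 * (4*19)^3 mod 23 = 6
j = 6 * 12^(-1) mod 23 = 12

j = 12 (mod 23)


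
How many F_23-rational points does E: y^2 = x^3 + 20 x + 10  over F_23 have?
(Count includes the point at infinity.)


For each x in F_23, count y with y^2 = x^3 + 20 x + 10 mod 23:
  x = 1: RHS = 8, y in [10, 13]  -> 2 point(s)
  x = 2: RHS = 12, y in [9, 14]  -> 2 point(s)
  x = 4: RHS = 16, y in [4, 19]  -> 2 point(s)
  x = 6: RHS = 1, y in [1, 22]  -> 2 point(s)
  x = 12: RHS = 0, y in [0]  -> 1 point(s)
  x = 13: RHS = 6, y in [11, 12]  -> 2 point(s)
  x = 19: RHS = 4, y in [2, 21]  -> 2 point(s)
  x = 21: RHS = 8, y in [10, 13]  -> 2 point(s)
  x = 22: RHS = 12, y in [9, 14]  -> 2 point(s)
Affine points: 17. Add the point at infinity: total = 18.

#E(F_23) = 18


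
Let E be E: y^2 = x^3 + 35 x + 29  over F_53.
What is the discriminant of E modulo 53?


4 a^3 + 27 b^2 = 4*35^3 + 27*29^2 = 171500 + 22707 = 194207
Delta = -16 * (194207) = -3107312
Delta mod 53 = 25

Delta = 25 (mod 53)


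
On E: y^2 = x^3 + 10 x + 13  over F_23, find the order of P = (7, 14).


Compute successive multiples of P until we hit O:
  1P = (7, 14)
  2P = (17, 17)
  3P = (3, 1)
  4P = (2, 8)
  5P = (9, 2)
  6P = (20, 18)
  7P = (21, 10)
  8P = (4, 18)
  ... (continuing to 31P)
  31P = O

ord(P) = 31


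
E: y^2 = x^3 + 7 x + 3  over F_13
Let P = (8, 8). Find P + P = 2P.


Doubling: s = (3 x1^2 + a) / (2 y1)
s = (3*8^2 + 7) / (2*8) mod 13 = 10
x3 = s^2 - 2 x1 mod 13 = 10^2 - 2*8 = 6
y3 = s (x1 - x3) - y1 mod 13 = 10 * (8 - 6) - 8 = 12

2P = (6, 12)


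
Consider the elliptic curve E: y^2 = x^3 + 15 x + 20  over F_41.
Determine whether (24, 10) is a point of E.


Check whether y^2 = x^3 + 15 x + 20 (mod 41) for (x, y) = (24, 10).
LHS: y^2 = 10^2 mod 41 = 18
RHS: x^3 + 15 x + 20 = 24^3 + 15*24 + 20 mod 41 = 18
LHS = RHS

Yes, on the curve


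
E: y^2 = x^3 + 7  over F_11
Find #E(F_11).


For each x in F_11, count y with y^2 = x^3 + 0 x + 7 mod 11:
  x = 2: RHS = 4, y in [2, 9]  -> 2 point(s)
  x = 3: RHS = 1, y in [1, 10]  -> 2 point(s)
  x = 4: RHS = 5, y in [4, 7]  -> 2 point(s)
  x = 5: RHS = 0, y in [0]  -> 1 point(s)
  x = 6: RHS = 3, y in [5, 6]  -> 2 point(s)
  x = 7: RHS = 9, y in [3, 8]  -> 2 point(s)
Affine points: 11. Add the point at infinity: total = 12.

#E(F_11) = 12


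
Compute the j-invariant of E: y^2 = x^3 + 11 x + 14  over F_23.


Delta = -16(4 a^3 + 27 b^2) mod 23 = 22
-1728 * (4 a)^3 = -1728 * (4*11)^3 mod 23 = 1
j = 1 * 22^(-1) mod 23 = 22

j = 22 (mod 23)


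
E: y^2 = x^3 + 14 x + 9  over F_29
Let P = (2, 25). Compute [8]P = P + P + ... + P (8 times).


k = 8 = 1000_2 (binary, LSB first: 0001)
Double-and-add from P = (2, 25):
  bit 0 = 0: acc unchanged = O
  bit 1 = 0: acc unchanged = O
  bit 2 = 0: acc unchanged = O
  bit 3 = 1: acc = O + (3, 22) = (3, 22)

8P = (3, 22)


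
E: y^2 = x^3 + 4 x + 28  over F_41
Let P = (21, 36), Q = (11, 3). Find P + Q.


P != Q, so use the chord formula.
s = (y2 - y1) / (x2 - x1) = (8) / (31) mod 41 = 32
x3 = s^2 - x1 - x2 mod 41 = 32^2 - 21 - 11 = 8
y3 = s (x1 - x3) - y1 mod 41 = 32 * (21 - 8) - 36 = 11

P + Q = (8, 11)


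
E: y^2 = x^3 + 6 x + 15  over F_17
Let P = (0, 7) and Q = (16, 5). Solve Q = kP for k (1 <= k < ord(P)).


Enumerate multiples of P until we hit Q = (16, 5):
  1P = (0, 7)
  2P = (4, 1)
  3P = (11, 1)
  4P = (7, 3)
  5P = (2, 16)
  6P = (14, 15)
  7P = (12, 8)
  8P = (3, 14)
  9P = (10, 15)
  10P = (9, 13)
  11P = (16, 5)
Match found at i = 11.

k = 11


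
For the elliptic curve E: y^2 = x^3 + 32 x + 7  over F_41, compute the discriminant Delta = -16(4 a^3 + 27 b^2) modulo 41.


4 a^3 + 27 b^2 = 4*32^3 + 27*7^2 = 131072 + 1323 = 132395
Delta = -16 * (132395) = -2118320
Delta mod 41 = 27

Delta = 27 (mod 41)


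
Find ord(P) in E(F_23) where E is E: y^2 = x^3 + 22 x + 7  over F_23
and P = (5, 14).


Compute successive multiples of P until we hit O:
  1P = (5, 14)
  2P = (14, 0)
  3P = (5, 9)
  4P = O

ord(P) = 4


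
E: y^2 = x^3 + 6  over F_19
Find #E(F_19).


For each x in F_19, count y with y^2 = x^3 + 0 x + 6 mod 19:
  x = 0: RHS = 6, y in [5, 14]  -> 2 point(s)
  x = 1: RHS = 7, y in [8, 11]  -> 2 point(s)
  x = 5: RHS = 17, y in [6, 13]  -> 2 point(s)
  x = 7: RHS = 7, y in [8, 11]  -> 2 point(s)
  x = 8: RHS = 5, y in [9, 10]  -> 2 point(s)
  x = 11: RHS = 7, y in [8, 11]  -> 2 point(s)
  x = 12: RHS = 5, y in [9, 10]  -> 2 point(s)
  x = 16: RHS = 17, y in [6, 13]  -> 2 point(s)
  x = 17: RHS = 17, y in [6, 13]  -> 2 point(s)
  x = 18: RHS = 5, y in [9, 10]  -> 2 point(s)
Affine points: 20. Add the point at infinity: total = 21.

#E(F_19) = 21


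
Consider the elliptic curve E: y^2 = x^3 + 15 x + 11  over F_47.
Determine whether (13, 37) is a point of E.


Check whether y^2 = x^3 + 15 x + 11 (mod 47) for (x, y) = (13, 37).
LHS: y^2 = 37^2 mod 47 = 6
RHS: x^3 + 15 x + 11 = 13^3 + 15*13 + 11 mod 47 = 6
LHS = RHS

Yes, on the curve


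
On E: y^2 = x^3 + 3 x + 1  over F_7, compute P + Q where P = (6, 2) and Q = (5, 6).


P != Q, so use the chord formula.
s = (y2 - y1) / (x2 - x1) = (4) / (6) mod 7 = 3
x3 = s^2 - x1 - x2 mod 7 = 3^2 - 6 - 5 = 5
y3 = s (x1 - x3) - y1 mod 7 = 3 * (6 - 5) - 2 = 1

P + Q = (5, 1)


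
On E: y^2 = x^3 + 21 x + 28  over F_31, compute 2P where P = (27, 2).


Doubling: s = (3 x1^2 + a) / (2 y1)
s = (3*27^2 + 21) / (2*2) mod 31 = 25
x3 = s^2 - 2 x1 mod 31 = 25^2 - 2*27 = 13
y3 = s (x1 - x3) - y1 mod 31 = 25 * (27 - 13) - 2 = 7

2P = (13, 7)


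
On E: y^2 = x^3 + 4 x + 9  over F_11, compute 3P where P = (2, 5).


k = 3 = 11_2 (binary, LSB first: 11)
Double-and-add from P = (2, 5):
  bit 0 = 1: acc = O + (2, 5) = (2, 5)
  bit 1 = 1: acc = (2, 5) + (10, 2) = (0, 8)

3P = (0, 8)


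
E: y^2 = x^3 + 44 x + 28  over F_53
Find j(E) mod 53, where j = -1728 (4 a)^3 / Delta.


Delta = -16(4 a^3 + 27 b^2) mod 53 = 51
-1728 * (4 a)^3 = -1728 * (4*44)^3 mod 53 = 35
j = 35 * 51^(-1) mod 53 = 9

j = 9 (mod 53)


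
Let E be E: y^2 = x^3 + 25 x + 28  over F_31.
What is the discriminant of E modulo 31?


4 a^3 + 27 b^2 = 4*25^3 + 27*28^2 = 62500 + 21168 = 83668
Delta = -16 * (83668) = -1338688
Delta mod 31 = 16

Delta = 16 (mod 31)


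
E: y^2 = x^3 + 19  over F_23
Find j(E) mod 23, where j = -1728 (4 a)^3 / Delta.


Delta = -16(4 a^3 + 27 b^2) mod 23 = 11
-1728 * (4 a)^3 = -1728 * (4*0)^3 mod 23 = 0
j = 0 * 11^(-1) mod 23 = 0

j = 0 (mod 23)


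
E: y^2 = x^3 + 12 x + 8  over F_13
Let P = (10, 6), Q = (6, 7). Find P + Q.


P != Q, so use the chord formula.
s = (y2 - y1) / (x2 - x1) = (1) / (9) mod 13 = 3
x3 = s^2 - x1 - x2 mod 13 = 3^2 - 10 - 6 = 6
y3 = s (x1 - x3) - y1 mod 13 = 3 * (10 - 6) - 6 = 6

P + Q = (6, 6)


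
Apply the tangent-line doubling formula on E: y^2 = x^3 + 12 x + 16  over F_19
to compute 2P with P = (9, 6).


Doubling: s = (3 x1^2 + a) / (2 y1)
s = (3*9^2 + 12) / (2*6) mod 19 = 7
x3 = s^2 - 2 x1 mod 19 = 7^2 - 2*9 = 12
y3 = s (x1 - x3) - y1 mod 19 = 7 * (9 - 12) - 6 = 11

2P = (12, 11)


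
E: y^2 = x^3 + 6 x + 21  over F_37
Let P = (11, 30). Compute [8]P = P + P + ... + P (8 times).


k = 8 = 1000_2 (binary, LSB first: 0001)
Double-and-add from P = (11, 30):
  bit 0 = 0: acc unchanged = O
  bit 1 = 0: acc unchanged = O
  bit 2 = 0: acc unchanged = O
  bit 3 = 1: acc = O + (7, 6) = (7, 6)

8P = (7, 6)


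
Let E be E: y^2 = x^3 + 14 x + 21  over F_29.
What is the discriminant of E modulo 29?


4 a^3 + 27 b^2 = 4*14^3 + 27*21^2 = 10976 + 11907 = 22883
Delta = -16 * (22883) = -366128
Delta mod 29 = 26

Delta = 26 (mod 29)


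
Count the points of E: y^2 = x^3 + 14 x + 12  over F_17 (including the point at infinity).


For each x in F_17, count y with y^2 = x^3 + 14 x + 12 mod 17:
  x = 3: RHS = 13, y in [8, 9]  -> 2 point(s)
  x = 4: RHS = 13, y in [8, 9]  -> 2 point(s)
  x = 9: RHS = 0, y in [0]  -> 1 point(s)
  x = 10: RHS = 13, y in [8, 9]  -> 2 point(s)
  x = 11: RHS = 1, y in [1, 16]  -> 2 point(s)
  x = 12: RHS = 4, y in [2, 15]  -> 2 point(s)
Affine points: 11. Add the point at infinity: total = 12.

#E(F_17) = 12


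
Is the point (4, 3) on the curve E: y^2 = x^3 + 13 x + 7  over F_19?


Check whether y^2 = x^3 + 13 x + 7 (mod 19) for (x, y) = (4, 3).
LHS: y^2 = 3^2 mod 19 = 9
RHS: x^3 + 13 x + 7 = 4^3 + 13*4 + 7 mod 19 = 9
LHS = RHS

Yes, on the curve


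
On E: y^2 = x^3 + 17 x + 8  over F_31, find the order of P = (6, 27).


Compute successive multiples of P until we hit O:
  1P = (6, 27)
  2P = (4, 27)
  3P = (21, 4)
  4P = (12, 7)
  5P = (0, 15)
  6P = (29, 20)
  7P = (5, 1)
  8P = (14, 13)
  ... (continuing to 20P)
  20P = O

ord(P) = 20


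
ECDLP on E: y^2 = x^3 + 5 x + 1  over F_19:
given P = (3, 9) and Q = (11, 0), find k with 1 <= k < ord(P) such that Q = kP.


Enumerate multiples of P until we hit Q = (11, 0):
  1P = (3, 9)
  2P = (11, 0)
Match found at i = 2.

k = 2


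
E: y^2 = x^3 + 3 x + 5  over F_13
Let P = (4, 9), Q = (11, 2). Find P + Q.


P != Q, so use the chord formula.
s = (y2 - y1) / (x2 - x1) = (6) / (7) mod 13 = 12
x3 = s^2 - x1 - x2 mod 13 = 12^2 - 4 - 11 = 12
y3 = s (x1 - x3) - y1 mod 13 = 12 * (4 - 12) - 9 = 12

P + Q = (12, 12)


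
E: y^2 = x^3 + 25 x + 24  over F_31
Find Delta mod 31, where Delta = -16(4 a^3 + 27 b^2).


4 a^3 + 27 b^2 = 4*25^3 + 27*24^2 = 62500 + 15552 = 78052
Delta = -16 * (78052) = -1248832
Delta mod 31 = 3

Delta = 3 (mod 31)


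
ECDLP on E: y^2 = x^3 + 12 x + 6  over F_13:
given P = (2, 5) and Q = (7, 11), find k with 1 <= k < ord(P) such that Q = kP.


Enumerate multiples of P until we hit Q = (7, 11):
  1P = (2, 5)
  2P = (8, 4)
  3P = (7, 11)
Match found at i = 3.

k = 3


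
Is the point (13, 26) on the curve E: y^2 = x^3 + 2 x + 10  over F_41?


Check whether y^2 = x^3 + 2 x + 10 (mod 41) for (x, y) = (13, 26).
LHS: y^2 = 26^2 mod 41 = 20
RHS: x^3 + 2 x + 10 = 13^3 + 2*13 + 10 mod 41 = 19
LHS != RHS

No, not on the curve


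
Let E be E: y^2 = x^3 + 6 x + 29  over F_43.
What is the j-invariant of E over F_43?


Delta = -16(4 a^3 + 27 b^2) mod 43 = 17
-1728 * (4 a)^3 = -1728 * (4*6)^3 mod 43 = 4
j = 4 * 17^(-1) mod 43 = 23

j = 23 (mod 43)


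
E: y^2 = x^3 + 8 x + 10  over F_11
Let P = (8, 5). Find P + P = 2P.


Doubling: s = (3 x1^2 + a) / (2 y1)
s = (3*8^2 + 8) / (2*5) mod 11 = 9
x3 = s^2 - 2 x1 mod 11 = 9^2 - 2*8 = 10
y3 = s (x1 - x3) - y1 mod 11 = 9 * (8 - 10) - 5 = 10

2P = (10, 10)


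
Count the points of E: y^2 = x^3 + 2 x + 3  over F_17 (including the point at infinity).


For each x in F_17, count y with y^2 = x^3 + 2 x + 3 mod 17:
  x = 2: RHS = 15, y in [7, 10]  -> 2 point(s)
  x = 3: RHS = 2, y in [6, 11]  -> 2 point(s)
  x = 5: RHS = 2, y in [6, 11]  -> 2 point(s)
  x = 8: RHS = 4, y in [2, 15]  -> 2 point(s)
  x = 9: RHS = 2, y in [6, 11]  -> 2 point(s)
  x = 11: RHS = 13, y in [8, 9]  -> 2 point(s)
  x = 12: RHS = 4, y in [2, 15]  -> 2 point(s)
  x = 13: RHS = 16, y in [4, 13]  -> 2 point(s)
  x = 14: RHS = 4, y in [2, 15]  -> 2 point(s)
  x = 15: RHS = 8, y in [5, 12]  -> 2 point(s)
  x = 16: RHS = 0, y in [0]  -> 1 point(s)
Affine points: 21. Add the point at infinity: total = 22.

#E(F_17) = 22


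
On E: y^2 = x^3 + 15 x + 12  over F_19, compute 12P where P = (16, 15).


k = 12 = 1100_2 (binary, LSB first: 0011)
Double-and-add from P = (16, 15):
  bit 0 = 0: acc unchanged = O
  bit 1 = 0: acc unchanged = O
  bit 2 = 1: acc = O + (8, 6) = (8, 6)
  bit 3 = 1: acc = (8, 6) + (12, 1) = (16, 4)

12P = (16, 4)


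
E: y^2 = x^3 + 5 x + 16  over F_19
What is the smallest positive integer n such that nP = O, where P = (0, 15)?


Compute successive multiples of P until we hit O:
  1P = (0, 15)
  2P = (9, 12)
  3P = (8, 13)
  4P = (17, 13)
  5P = (3, 1)
  6P = (4, 10)
  7P = (13, 6)
  8P = (13, 13)
  ... (continuing to 15P)
  15P = O

ord(P) = 15


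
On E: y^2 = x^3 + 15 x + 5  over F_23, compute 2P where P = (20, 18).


Doubling: s = (3 x1^2 + a) / (2 y1)
s = (3*20^2 + 15) / (2*18) mod 23 = 5
x3 = s^2 - 2 x1 mod 23 = 5^2 - 2*20 = 8
y3 = s (x1 - x3) - y1 mod 23 = 5 * (20 - 8) - 18 = 19

2P = (8, 19)


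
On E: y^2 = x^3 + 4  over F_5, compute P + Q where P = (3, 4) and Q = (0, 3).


P != Q, so use the chord formula.
s = (y2 - y1) / (x2 - x1) = (4) / (2) mod 5 = 2
x3 = s^2 - x1 - x2 mod 5 = 2^2 - 3 - 0 = 1
y3 = s (x1 - x3) - y1 mod 5 = 2 * (3 - 1) - 4 = 0

P + Q = (1, 0)


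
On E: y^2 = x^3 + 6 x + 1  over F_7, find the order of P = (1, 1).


Compute successive multiples of P until we hit O:
  1P = (1, 1)
  2P = (6, 1)
  3P = (0, 6)
  4P = (3, 2)
  5P = (5, 4)
  6P = (2, 0)
  7P = (5, 3)
  8P = (3, 5)
  ... (continuing to 12P)
  12P = O

ord(P) = 12


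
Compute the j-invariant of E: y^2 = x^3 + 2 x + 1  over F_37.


Delta = -16(4 a^3 + 27 b^2) mod 37 = 18
-1728 * (4 a)^3 = -1728 * (4*2)^3 mod 37 = 8
j = 8 * 18^(-1) mod 37 = 21

j = 21 (mod 37)


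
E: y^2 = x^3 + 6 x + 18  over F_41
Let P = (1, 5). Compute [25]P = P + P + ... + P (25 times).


k = 25 = 11001_2 (binary, LSB first: 10011)
Double-and-add from P = (1, 5):
  bit 0 = 1: acc = O + (1, 5) = (1, 5)
  bit 1 = 0: acc unchanged = (1, 5)
  bit 2 = 0: acc unchanged = (1, 5)
  bit 3 = 1: acc = (1, 5) + (20, 26) = (11, 12)
  bit 4 = 1: acc = (11, 12) + (0, 31) = (34, 24)

25P = (34, 24)


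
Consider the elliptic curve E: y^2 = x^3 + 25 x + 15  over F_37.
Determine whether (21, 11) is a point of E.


Check whether y^2 = x^3 + 25 x + 15 (mod 37) for (x, y) = (21, 11).
LHS: y^2 = 11^2 mod 37 = 10
RHS: x^3 + 25 x + 15 = 21^3 + 25*21 + 15 mod 37 = 33
LHS != RHS

No, not on the curve


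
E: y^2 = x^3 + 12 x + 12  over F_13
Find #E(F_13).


For each x in F_13, count y with y^2 = x^3 + 12 x + 12 mod 13:
  x = 0: RHS = 12, y in [5, 8]  -> 2 point(s)
  x = 1: RHS = 12, y in [5, 8]  -> 2 point(s)
  x = 3: RHS = 10, y in [6, 7]  -> 2 point(s)
  x = 6: RHS = 1, y in [1, 12]  -> 2 point(s)
  x = 7: RHS = 10, y in [6, 7]  -> 2 point(s)
  x = 8: RHS = 9, y in [3, 10]  -> 2 point(s)
  x = 9: RHS = 4, y in [2, 11]  -> 2 point(s)
  x = 10: RHS = 1, y in [1, 12]  -> 2 point(s)
  x = 12: RHS = 12, y in [5, 8]  -> 2 point(s)
Affine points: 18. Add the point at infinity: total = 19.

#E(F_13) = 19


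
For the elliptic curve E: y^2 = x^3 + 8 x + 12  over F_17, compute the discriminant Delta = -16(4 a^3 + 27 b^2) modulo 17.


4 a^3 + 27 b^2 = 4*8^3 + 27*12^2 = 2048 + 3888 = 5936
Delta = -16 * (5936) = -94976
Delta mod 17 = 3

Delta = 3 (mod 17)


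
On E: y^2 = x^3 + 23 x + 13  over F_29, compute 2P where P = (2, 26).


Doubling: s = (3 x1^2 + a) / (2 y1)
s = (3*2^2 + 23) / (2*26) mod 29 = 28
x3 = s^2 - 2 x1 mod 29 = 28^2 - 2*2 = 26
y3 = s (x1 - x3) - y1 mod 29 = 28 * (2 - 26) - 26 = 27

2P = (26, 27)


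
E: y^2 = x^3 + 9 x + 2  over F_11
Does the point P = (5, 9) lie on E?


Check whether y^2 = x^3 + 9 x + 2 (mod 11) for (x, y) = (5, 9).
LHS: y^2 = 9^2 mod 11 = 4
RHS: x^3 + 9 x + 2 = 5^3 + 9*5 + 2 mod 11 = 7
LHS != RHS

No, not on the curve


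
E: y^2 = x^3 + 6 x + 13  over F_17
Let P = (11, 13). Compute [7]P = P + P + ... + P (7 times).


k = 7 = 111_2 (binary, LSB first: 111)
Double-and-add from P = (11, 13):
  bit 0 = 1: acc = O + (11, 13) = (11, 13)
  bit 1 = 1: acc = (11, 13) + (10, 11) = (0, 9)
  bit 2 = 1: acc = (0, 9) + (14, 6) = (4, 4)

7P = (4, 4)


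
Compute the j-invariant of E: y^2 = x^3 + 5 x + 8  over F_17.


Delta = -16(4 a^3 + 27 b^2) mod 17 = 1
-1728 * (4 a)^3 = -1728 * (4*5)^3 mod 17 = 9
j = 9 * 1^(-1) mod 17 = 9

j = 9 (mod 17)


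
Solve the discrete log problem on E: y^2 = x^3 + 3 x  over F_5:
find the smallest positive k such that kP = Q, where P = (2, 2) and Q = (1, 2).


Enumerate multiples of P until we hit Q = (1, 2):
  1P = (2, 2)
  2P = (1, 3)
  3P = (3, 4)
  4P = (4, 4)
  5P = (0, 0)
  6P = (4, 1)
  7P = (3, 1)
  8P = (1, 2)
Match found at i = 8.

k = 8


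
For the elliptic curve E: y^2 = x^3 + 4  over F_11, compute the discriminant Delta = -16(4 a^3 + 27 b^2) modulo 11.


4 a^3 + 27 b^2 = 4*0^3 + 27*4^2 = 0 + 432 = 432
Delta = -16 * (432) = -6912
Delta mod 11 = 7

Delta = 7 (mod 11)


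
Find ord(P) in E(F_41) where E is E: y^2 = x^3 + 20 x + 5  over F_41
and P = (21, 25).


Compute successive multiples of P until we hit O:
  1P = (21, 25)
  2P = (22, 8)
  3P = (0, 28)
  4P = (15, 21)
  5P = (10, 37)
  6P = (20, 0)
  7P = (10, 4)
  8P = (15, 20)
  ... (continuing to 12P)
  12P = O

ord(P) = 12


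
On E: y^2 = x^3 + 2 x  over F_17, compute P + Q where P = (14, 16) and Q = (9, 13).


P != Q, so use the chord formula.
s = (y2 - y1) / (x2 - x1) = (14) / (12) mod 17 = 4
x3 = s^2 - x1 - x2 mod 17 = 4^2 - 14 - 9 = 10
y3 = s (x1 - x3) - y1 mod 17 = 4 * (14 - 10) - 16 = 0

P + Q = (10, 0)


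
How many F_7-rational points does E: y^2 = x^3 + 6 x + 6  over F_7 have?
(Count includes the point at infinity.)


For each x in F_7, count y with y^2 = x^3 + 6 x + 6 mod 7:
  x = 3: RHS = 2, y in [3, 4]  -> 2 point(s)
  x = 5: RHS = 0, y in [0]  -> 1 point(s)
Affine points: 3. Add the point at infinity: total = 4.

#E(F_7) = 4


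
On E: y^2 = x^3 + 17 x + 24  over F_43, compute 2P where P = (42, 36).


Doubling: s = (3 x1^2 + a) / (2 y1)
s = (3*42^2 + 17) / (2*36) mod 43 = 17
x3 = s^2 - 2 x1 mod 43 = 17^2 - 2*42 = 33
y3 = s (x1 - x3) - y1 mod 43 = 17 * (42 - 33) - 36 = 31

2P = (33, 31)


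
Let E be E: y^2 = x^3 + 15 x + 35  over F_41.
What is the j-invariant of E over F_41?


Delta = -16(4 a^3 + 27 b^2) mod 41 = 16
-1728 * (4 a)^3 = -1728 * (4*15)^3 mod 41 = 10
j = 10 * 16^(-1) mod 41 = 16

j = 16 (mod 41)


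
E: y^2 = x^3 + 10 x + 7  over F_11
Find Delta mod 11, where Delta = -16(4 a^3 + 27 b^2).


4 a^3 + 27 b^2 = 4*10^3 + 27*7^2 = 4000 + 1323 = 5323
Delta = -16 * (5323) = -85168
Delta mod 11 = 5

Delta = 5 (mod 11)


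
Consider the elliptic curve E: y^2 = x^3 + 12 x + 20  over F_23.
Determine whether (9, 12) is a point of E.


Check whether y^2 = x^3 + 12 x + 20 (mod 23) for (x, y) = (9, 12).
LHS: y^2 = 12^2 mod 23 = 6
RHS: x^3 + 12 x + 20 = 9^3 + 12*9 + 20 mod 23 = 6
LHS = RHS

Yes, on the curve


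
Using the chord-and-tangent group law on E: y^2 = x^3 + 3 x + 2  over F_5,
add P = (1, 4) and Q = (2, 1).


P != Q, so use the chord formula.
s = (y2 - y1) / (x2 - x1) = (2) / (1) mod 5 = 2
x3 = s^2 - x1 - x2 mod 5 = 2^2 - 1 - 2 = 1
y3 = s (x1 - x3) - y1 mod 5 = 2 * (1 - 1) - 4 = 1

P + Q = (1, 1)


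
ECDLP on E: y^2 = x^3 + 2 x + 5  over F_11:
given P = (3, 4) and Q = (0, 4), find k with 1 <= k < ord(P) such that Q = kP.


Enumerate multiples of P until we hit Q = (0, 4):
  1P = (3, 4)
  2P = (8, 4)
  3P = (0, 7)
  4P = (9, 2)
  5P = (4, 0)
  6P = (9, 9)
  7P = (0, 4)
Match found at i = 7.

k = 7


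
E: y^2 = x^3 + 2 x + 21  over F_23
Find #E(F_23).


For each x in F_23, count y with y^2 = x^3 + 2 x + 21 mod 23:
  x = 1: RHS = 1, y in [1, 22]  -> 2 point(s)
  x = 3: RHS = 8, y in [10, 13]  -> 2 point(s)
  x = 4: RHS = 1, y in [1, 22]  -> 2 point(s)
  x = 5: RHS = 18, y in [8, 15]  -> 2 point(s)
  x = 9: RHS = 9, y in [3, 20]  -> 2 point(s)
  x = 10: RHS = 6, y in [11, 12]  -> 2 point(s)
  x = 12: RHS = 2, y in [5, 18]  -> 2 point(s)
  x = 13: RHS = 13, y in [6, 17]  -> 2 point(s)
  x = 16: RHS = 9, y in [3, 20]  -> 2 point(s)
  x = 17: RHS = 0, y in [0]  -> 1 point(s)
  x = 18: RHS = 1, y in [1, 22]  -> 2 point(s)
  x = 19: RHS = 18, y in [8, 15]  -> 2 point(s)
  x = 21: RHS = 9, y in [3, 20]  -> 2 point(s)
  x = 22: RHS = 18, y in [8, 15]  -> 2 point(s)
Affine points: 27. Add the point at infinity: total = 28.

#E(F_23) = 28


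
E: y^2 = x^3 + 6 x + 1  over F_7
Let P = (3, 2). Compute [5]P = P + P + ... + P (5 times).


k = 5 = 101_2 (binary, LSB first: 101)
Double-and-add from P = (3, 2):
  bit 0 = 1: acc = O + (3, 2) = (3, 2)
  bit 1 = 0: acc unchanged = (3, 2)
  bit 2 = 1: acc = (3, 2) + (3, 2) = (3, 5)

5P = (3, 5)


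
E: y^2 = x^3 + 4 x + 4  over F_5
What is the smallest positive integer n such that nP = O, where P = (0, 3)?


Compute successive multiples of P until we hit O:
  1P = (0, 3)
  2P = (1, 3)
  3P = (4, 2)
  4P = (2, 0)
  5P = (4, 3)
  6P = (1, 2)
  7P = (0, 2)
  8P = O

ord(P) = 8


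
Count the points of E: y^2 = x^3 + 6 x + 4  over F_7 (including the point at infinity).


For each x in F_7, count y with y^2 = x^3 + 6 x + 4 mod 7:
  x = 0: RHS = 4, y in [2, 5]  -> 2 point(s)
  x = 1: RHS = 4, y in [2, 5]  -> 2 point(s)
  x = 3: RHS = 0, y in [0]  -> 1 point(s)
  x = 4: RHS = 1, y in [1, 6]  -> 2 point(s)
  x = 6: RHS = 4, y in [2, 5]  -> 2 point(s)
Affine points: 9. Add the point at infinity: total = 10.

#E(F_7) = 10


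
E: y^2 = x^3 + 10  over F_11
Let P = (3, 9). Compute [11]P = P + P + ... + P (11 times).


k = 11 = 1011_2 (binary, LSB first: 1101)
Double-and-add from P = (3, 9):
  bit 0 = 1: acc = O + (3, 9) = (3, 9)
  bit 1 = 1: acc = (3, 9) + (10, 8) = (7, 1)
  bit 2 = 0: acc unchanged = (7, 1)
  bit 3 = 1: acc = (7, 1) + (5, 5) = (3, 2)

11P = (3, 2)


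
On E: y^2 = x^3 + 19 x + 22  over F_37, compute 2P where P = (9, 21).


Doubling: s = (3 x1^2 + a) / (2 y1)
s = (3*9^2 + 19) / (2*21) mod 37 = 8
x3 = s^2 - 2 x1 mod 37 = 8^2 - 2*9 = 9
y3 = s (x1 - x3) - y1 mod 37 = 8 * (9 - 9) - 21 = 16

2P = (9, 16)


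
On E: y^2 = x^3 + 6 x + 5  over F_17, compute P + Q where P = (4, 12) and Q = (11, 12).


P != Q, so use the chord formula.
s = (y2 - y1) / (x2 - x1) = (0) / (7) mod 17 = 0
x3 = s^2 - x1 - x2 mod 17 = 0^2 - 4 - 11 = 2
y3 = s (x1 - x3) - y1 mod 17 = 0 * (4 - 2) - 12 = 5

P + Q = (2, 5)


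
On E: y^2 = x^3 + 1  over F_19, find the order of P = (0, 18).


Compute successive multiples of P until we hit O:
  1P = (0, 18)
  2P = (0, 1)
  3P = O

ord(P) = 3


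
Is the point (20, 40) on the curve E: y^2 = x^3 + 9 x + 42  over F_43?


Check whether y^2 = x^3 + 9 x + 42 (mod 43) for (x, y) = (20, 40).
LHS: y^2 = 40^2 mod 43 = 9
RHS: x^3 + 9 x + 42 = 20^3 + 9*20 + 42 mod 43 = 9
LHS = RHS

Yes, on the curve


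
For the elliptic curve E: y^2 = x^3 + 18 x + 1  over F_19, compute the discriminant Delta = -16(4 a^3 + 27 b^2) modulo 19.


4 a^3 + 27 b^2 = 4*18^3 + 27*1^2 = 23328 + 27 = 23355
Delta = -16 * (23355) = -373680
Delta mod 19 = 12

Delta = 12 (mod 19)


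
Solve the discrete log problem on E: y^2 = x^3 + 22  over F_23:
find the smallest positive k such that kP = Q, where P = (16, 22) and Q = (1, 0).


Enumerate multiples of P until we hit Q = (1, 0):
  1P = (16, 22)
  2P = (17, 17)
  3P = (15, 19)
  4P = (1, 0)
Match found at i = 4.

k = 4


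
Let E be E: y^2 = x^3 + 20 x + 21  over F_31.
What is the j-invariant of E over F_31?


Delta = -16(4 a^3 + 27 b^2) mod 31 = 10
-1728 * (4 a)^3 = -1728 * (4*20)^3 mod 31 = 1
j = 1 * 10^(-1) mod 31 = 28

j = 28 (mod 31)


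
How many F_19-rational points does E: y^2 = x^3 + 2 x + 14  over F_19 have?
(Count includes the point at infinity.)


For each x in F_19, count y with y^2 = x^3 + 2 x + 14 mod 19:
  x = 1: RHS = 17, y in [6, 13]  -> 2 point(s)
  x = 2: RHS = 7, y in [8, 11]  -> 2 point(s)
  x = 3: RHS = 9, y in [3, 16]  -> 2 point(s)
  x = 5: RHS = 16, y in [4, 15]  -> 2 point(s)
  x = 9: RHS = 1, y in [1, 18]  -> 2 point(s)
  x = 16: RHS = 0, y in [0]  -> 1 point(s)
  x = 18: RHS = 11, y in [7, 12]  -> 2 point(s)
Affine points: 13. Add the point at infinity: total = 14.

#E(F_19) = 14


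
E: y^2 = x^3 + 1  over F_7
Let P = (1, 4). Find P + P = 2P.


Doubling: s = (3 x1^2 + a) / (2 y1)
s = (3*1^2 + 0) / (2*4) mod 7 = 3
x3 = s^2 - 2 x1 mod 7 = 3^2 - 2*1 = 0
y3 = s (x1 - x3) - y1 mod 7 = 3 * (1 - 0) - 4 = 6

2P = (0, 6)


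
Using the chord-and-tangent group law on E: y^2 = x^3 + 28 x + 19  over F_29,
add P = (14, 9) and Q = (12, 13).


P != Q, so use the chord formula.
s = (y2 - y1) / (x2 - x1) = (4) / (27) mod 29 = 27
x3 = s^2 - x1 - x2 mod 29 = 27^2 - 14 - 12 = 7
y3 = s (x1 - x3) - y1 mod 29 = 27 * (14 - 7) - 9 = 6

P + Q = (7, 6)


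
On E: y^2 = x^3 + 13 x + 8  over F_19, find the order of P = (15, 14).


Compute successive multiples of P until we hit O:
  1P = (15, 14)
  2P = (15, 5)
  3P = O

ord(P) = 3


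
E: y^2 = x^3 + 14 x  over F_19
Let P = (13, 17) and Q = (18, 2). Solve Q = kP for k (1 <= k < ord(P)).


Enumerate multiples of P until we hit Q = (18, 2):
  1P = (13, 17)
  2P = (16, 8)
  3P = (18, 17)
  4P = (7, 2)
  5P = (10, 0)
  6P = (7, 17)
  7P = (18, 2)
Match found at i = 7.

k = 7


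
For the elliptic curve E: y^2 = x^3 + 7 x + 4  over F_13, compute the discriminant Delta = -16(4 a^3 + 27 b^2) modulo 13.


4 a^3 + 27 b^2 = 4*7^3 + 27*4^2 = 1372 + 432 = 1804
Delta = -16 * (1804) = -28864
Delta mod 13 = 9

Delta = 9 (mod 13)


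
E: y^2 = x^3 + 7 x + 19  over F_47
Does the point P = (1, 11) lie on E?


Check whether y^2 = x^3 + 7 x + 19 (mod 47) for (x, y) = (1, 11).
LHS: y^2 = 11^2 mod 47 = 27
RHS: x^3 + 7 x + 19 = 1^3 + 7*1 + 19 mod 47 = 27
LHS = RHS

Yes, on the curve


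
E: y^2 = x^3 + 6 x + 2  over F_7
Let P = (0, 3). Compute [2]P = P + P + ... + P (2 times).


k = 2 = 10_2 (binary, LSB first: 01)
Double-and-add from P = (0, 3):
  bit 0 = 0: acc unchanged = O
  bit 1 = 1: acc = O + (1, 3) = (1, 3)

2P = (1, 3)
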